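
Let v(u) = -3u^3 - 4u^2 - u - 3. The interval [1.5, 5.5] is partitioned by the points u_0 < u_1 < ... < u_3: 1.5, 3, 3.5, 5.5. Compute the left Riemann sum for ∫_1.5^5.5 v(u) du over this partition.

-465.1875

Subinterval widths: 1.5, 0.5, 2.
Left endpoints: 1.5, 3, 3.5.
v(1.5) = -23.625, v(3) = -123, v(3.5) = -184.125.
Sum = Σ Δu_i · v(u_i).
Sum = -465.1875.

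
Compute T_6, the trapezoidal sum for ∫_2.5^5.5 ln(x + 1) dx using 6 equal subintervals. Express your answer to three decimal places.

Δx = (5.5 − 2.5)/6 = 0.5.
f(2.5) ≈ 1.253, f(3) ≈ 1.386, f(3.5) ≈ 1.504, f(4) ≈ 1.609, f(4.5) ≈ 1.705, f(5) ≈ 1.792, f(5.5) ≈ 1.872.
T_6 = (Δx/2)·[f(x_0) + 2f(x_1) + ... + 2f(x_{5}) + f(x_6)].
Sum ≈ 4.779.

4.779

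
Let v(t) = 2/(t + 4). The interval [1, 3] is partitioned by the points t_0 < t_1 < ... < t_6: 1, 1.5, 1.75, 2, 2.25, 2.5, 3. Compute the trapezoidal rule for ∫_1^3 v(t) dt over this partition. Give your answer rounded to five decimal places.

Subinterval widths: 0.5, 0.25, 0.25, 0.25, 0.25, 0.5.
v(1) = 0.4, v(1.5) = 4/11, v(1.75) = 8/23, v(2) = 1/3, v(2.25) = 0.32, v(2.5) = 4/13, v(3) = 2/7.
On each subinterval the trapezoid contributes (Δt_i/2)·[v(t_{i-1}) + v(t_i)].
Sum ≈ 0.67347.

0.67347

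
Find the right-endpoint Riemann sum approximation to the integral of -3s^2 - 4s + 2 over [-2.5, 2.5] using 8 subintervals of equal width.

-28.4765625

Δs = (2.5 − (-2.5))/8 = 0.625.
Right endpoints: -1.875, -1.25, -0.625, 0, 0.625, 1.25, 1.875, 2.5.
f(-1.875) = -1.046875, f(-1.25) = 2.3125, f(-0.625) = 3.328125, f(0) = 2, f(0.625) = -1.671875, f(1.25) = -7.6875, f(1.875) = -16.046875, f(2.5) = -26.75.
Sum = Δs · [f(-1.875) + f(-1.25) + f(-0.625) + ...].
Sum = -28.4765625.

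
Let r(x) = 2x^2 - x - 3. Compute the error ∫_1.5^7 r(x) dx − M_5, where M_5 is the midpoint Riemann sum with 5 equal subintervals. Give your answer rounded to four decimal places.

Exact integral: ∫_1.5^7 r(x) dx ≈ 186.541667.
M_5 = 185.4325.
Error ≈ 186.541667 − 185.4325 ≈ 1.1092.

1.1092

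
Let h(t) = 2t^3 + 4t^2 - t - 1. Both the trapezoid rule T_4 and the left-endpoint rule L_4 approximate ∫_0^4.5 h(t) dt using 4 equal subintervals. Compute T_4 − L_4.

T_4 ≈ 328.517578.
L_4 ≈ 182.970703.
T_4 − L_4 = 145.546875.

145.546875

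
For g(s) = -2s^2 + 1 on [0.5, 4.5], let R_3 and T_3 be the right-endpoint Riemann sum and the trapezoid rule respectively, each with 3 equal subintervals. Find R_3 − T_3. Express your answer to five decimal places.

R_3 ≈ -85.7037037.
T_3 ≈ -59.0370370.
R_3 − T_3 ≈ -26.66667.

-26.66667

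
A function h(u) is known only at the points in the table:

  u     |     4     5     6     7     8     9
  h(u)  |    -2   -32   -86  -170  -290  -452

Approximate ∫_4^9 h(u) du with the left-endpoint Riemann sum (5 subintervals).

-580

Δu = 1.
Sum = 1·[(-2) + (-32) + (-86) + (-170) + (-290)] = -580.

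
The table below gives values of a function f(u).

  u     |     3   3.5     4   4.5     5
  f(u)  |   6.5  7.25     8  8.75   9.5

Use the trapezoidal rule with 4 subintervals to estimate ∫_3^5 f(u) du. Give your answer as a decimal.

16

Δu = 0.5.
T_4 = (0.5/2)·[6.5 + 2·7.25 + 2·8 + 2·8.75 + 9.5] = 16.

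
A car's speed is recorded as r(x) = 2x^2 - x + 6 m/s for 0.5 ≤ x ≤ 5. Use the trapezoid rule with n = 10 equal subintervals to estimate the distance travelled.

98.17875

Δx = (5 − 0.5)/10 = 0.45.
r(0.5) = 6, r(0.95) = 6.855, r(1.4) = 8.52, r(1.85) = 10.995, r(2.3) = 14.28, r(2.75) = 18.375, r(3.2) = 23.28, r(3.65) = 28.995, r(4.1) = 35.52, r(4.55) = 42.855, r(5) = 51.
T_10 = (Δx/2)·[r(x_0) + 2r(x_1) + ... + 2r(x_{9}) + r(x_10)].
Sum = 98.17875.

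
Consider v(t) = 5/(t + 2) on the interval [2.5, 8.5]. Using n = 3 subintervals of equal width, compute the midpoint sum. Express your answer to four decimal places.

Δt = (8.5 − 2.5)/3 = 2.
Midpoints: 3.5, 5.5, 7.5.
v(3.5) = 10/11, v(5.5) = 2/3, v(7.5) = 10/19.
Sum = Δt · [v(3.5) + v(5.5) + v(7.5)].
Sum ≈ 4.2041.

4.2041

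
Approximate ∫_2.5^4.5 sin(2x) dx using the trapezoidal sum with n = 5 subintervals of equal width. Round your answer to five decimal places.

0.56519

Δx = (4.5 − 2.5)/5 = 0.4.
f(2.5) ≈ -0.95892, f(2.9) ≈ -0.46460, f(3.3) ≈ 0.31154, f(3.7) ≈ 0.89871, f(4.1) ≈ 0.94073, f(4.5) ≈ 0.41212.
T_5 = (Δx/2)·[f(x_0) + 2f(x_1) + ... + 2f(x_{4}) + f(x_5)].
Sum ≈ 0.56519.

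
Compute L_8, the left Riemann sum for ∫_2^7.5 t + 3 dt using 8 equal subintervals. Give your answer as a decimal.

40.734375

Δt = (7.5 − 2)/8 = 0.6875.
Left endpoints: 2, 2.6875, 3.375, 4.0625, 4.75, 5.4375, 6.125, 6.8125.
f(2) = 5, f(2.6875) = 5.6875, f(3.375) = 6.375, f(4.0625) = 7.0625, f(4.75) = 7.75, f(5.4375) = 8.4375, f(6.125) = 9.125, f(6.8125) = 9.8125.
Sum = Δt · [f(2) + f(2.6875) + f(3.375) + ...].
Sum = 40.734375.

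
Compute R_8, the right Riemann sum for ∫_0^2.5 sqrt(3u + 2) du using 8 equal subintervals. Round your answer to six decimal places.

6.134317

Δu = (2.5 − 0)/8 = 0.3125.
Right endpoints: 0.3125, 0.625, 0.9375, 1.25, 1.5625, 1.875, 2.1875, 2.5.
f(0.3125) ≈ 1.713914, f(0.625) ≈ 1.968502, f(0.9375) ≈ 2.193741, f(1.25) ≈ 2.397916, f(1.5625) ≈ 2.586020, f(1.875) ≈ 2.761340, f(2.1875) ≈ 2.926175, f(2.5) ≈ 3.082207.
Sum = Δu · [f(0.3125) + f(0.625) + f(0.9375) + ...].
Sum ≈ 6.134317.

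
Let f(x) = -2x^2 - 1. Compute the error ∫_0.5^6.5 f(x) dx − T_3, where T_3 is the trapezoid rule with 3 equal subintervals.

Exact integral: ∫_0.5^6.5 f(x) dx = -189.
T_3 = -197.
Error = -189 − (-197) = 8.

8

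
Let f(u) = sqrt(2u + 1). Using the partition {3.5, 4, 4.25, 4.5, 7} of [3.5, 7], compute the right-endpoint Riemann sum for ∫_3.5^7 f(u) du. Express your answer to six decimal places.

Subinterval widths: 0.5, 0.25, 0.25, 2.5.
Right endpoints: 4, 4.25, 4.5, 7.
f(4) ≈ 3.000000, f(4.25) ≈ 3.082207, f(4.5) ≈ 3.162278, f(7) ≈ 3.872983.
Sum = Σ Δu_i · f(u_i).
Sum ≈ 12.743580.

12.743580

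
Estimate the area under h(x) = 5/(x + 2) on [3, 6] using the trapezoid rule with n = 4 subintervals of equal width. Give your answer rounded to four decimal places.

Δx = (6 − 3)/4 = 0.75.
h(3) = 1, h(3.75) = 20/23, h(4.5) = 10/13, h(5.25) = 20/29, h(6) = 0.625.
T_4 = (Δx/2)·[h(x_0) + 2h(x_1) + 2h(x_2) + 2h(x_3) + h(x_4)].
Sum ≈ 2.3557.

2.3557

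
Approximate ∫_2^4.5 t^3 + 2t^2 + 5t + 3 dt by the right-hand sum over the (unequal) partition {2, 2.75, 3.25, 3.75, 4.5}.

246.00390625

Subinterval widths: 0.75, 0.5, 0.5, 0.75.
Right endpoints: 2.75, 3.25, 3.75, 4.5.
f(2.75) = 52.671875, f(3.25) = 74.703125, f(3.75) = 102.609375, f(4.5) = 157.125.
Sum = Σ Δt_i · f(t_i).
Sum = 246.00390625.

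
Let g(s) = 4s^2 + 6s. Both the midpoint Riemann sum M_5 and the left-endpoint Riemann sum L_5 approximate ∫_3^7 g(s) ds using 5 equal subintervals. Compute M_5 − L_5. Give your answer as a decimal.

M_5 = 540.48.
L_5 = 469.44.
M_5 − L_5 = 71.04.

71.04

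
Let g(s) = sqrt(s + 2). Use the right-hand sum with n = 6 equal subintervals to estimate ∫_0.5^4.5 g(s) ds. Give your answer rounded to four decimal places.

8.7310

Δs = (4.5 − 0.5)/6 = 2/3.
Right endpoints: 7/6, 11/6, 2.5, 19/6, 23/6, 4.5.
g(7/6) ≈ 1.7795, g(11/6) ≈ 1.9579, g(2.5) ≈ 2.1213, g(19/6) ≈ 2.2730, g(23/6) ≈ 2.4152, g(4.5) ≈ 2.5495.
Sum = Δs · [g(7/6) + g(11/6) + g(2.5) + ...].
Sum ≈ 8.7310.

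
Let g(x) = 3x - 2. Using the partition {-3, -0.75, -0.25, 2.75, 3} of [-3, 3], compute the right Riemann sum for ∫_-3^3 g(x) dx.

9.5625

Subinterval widths: 2.25, 0.5, 3, 0.25.
Right endpoints: -0.75, -0.25, 2.75, 3.
g(-0.75) = -4.25, g(-0.25) = -2.75, g(2.75) = 6.25, g(3) = 7.
Sum = Σ Δx_i · g(x_i).
Sum = 9.5625.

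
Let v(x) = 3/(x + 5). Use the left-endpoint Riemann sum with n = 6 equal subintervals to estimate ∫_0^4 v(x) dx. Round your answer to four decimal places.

Δx = (4 − 0)/6 = 2/3.
Left endpoints: 0, 2/3, 4/3, 2, 8/3, 10/3.
v(0) = 0.6, v(2/3) = 9/17, v(4/3) = 9/19, v(2) = 3/7, v(8/3) = 9/23, v(10/3) = 0.36.
Sum = Δx · [v(0) + v(2/3) + v(4/3) + ...].
Sum ≈ 1.8553.

1.8553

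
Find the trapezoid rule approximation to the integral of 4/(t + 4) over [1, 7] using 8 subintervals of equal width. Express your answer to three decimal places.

Δt = (7 − 1)/8 = 0.75.
f(1) = 0.8, f(1.75) = 16/23, f(2.5) = 8/13, f(3.25) = 16/29, f(4) = 0.5, f(4.75) = 16/35, f(5.5) = 8/19, f(6.25) = 16/41, f(7) = 4/11.
T_8 = (Δt/2)·[f(t_0) + 2f(t_1) + ... + 2f(t_{7}) + f(t_8)].
Sum ≈ 3.160.

3.160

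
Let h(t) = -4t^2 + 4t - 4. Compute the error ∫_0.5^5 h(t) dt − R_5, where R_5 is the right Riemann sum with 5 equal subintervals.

38.88

Exact integral: ∫_0.5^5 h(t) dt = -135.
R_5 = -173.88.
Error = -135 − (-173.88) = 38.88.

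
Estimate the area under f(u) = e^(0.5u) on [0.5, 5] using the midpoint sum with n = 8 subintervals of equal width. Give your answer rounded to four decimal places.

Δu = (5 − 0.5)/8 = 0.5625.
Midpoints: 0.78125, 1.34375, 1.90625, 2.46875, 3.03125, 3.59375, 4.15625, 4.71875.
f(0.78125) ≈ 1.4779, f(1.34375) ≈ 1.9579, f(1.90625) ≈ 2.5938, f(2.46875) ≈ 3.4362, f(3.03125) ≈ 4.5523, f(3.59375) ≈ 6.0308, f(4.15625) ≈ 7.9895, f(4.71875) ≈ 10.5843.
Sum = Δu · [f(0.78125) + f(1.34375) + f(1.90625) + ...].
Sum ≈ 21.7253.

21.7253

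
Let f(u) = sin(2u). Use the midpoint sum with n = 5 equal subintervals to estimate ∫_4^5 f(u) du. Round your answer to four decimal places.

0.3491

Δu = (5 − 4)/5 = 0.2.
Midpoints: 4.1, 4.3, 4.5, 4.7, 4.9.
f(4.1) ≈ 0.9407, f(4.3) ≈ 0.7344, f(4.5) ≈ 0.4121, f(4.7) ≈ 0.0248, f(4.9) ≈ -0.3665.
Sum = Δu · [f(4.1) + f(4.3) + f(4.5) + f(4.7) + f(4.9)].
Sum ≈ 0.3491.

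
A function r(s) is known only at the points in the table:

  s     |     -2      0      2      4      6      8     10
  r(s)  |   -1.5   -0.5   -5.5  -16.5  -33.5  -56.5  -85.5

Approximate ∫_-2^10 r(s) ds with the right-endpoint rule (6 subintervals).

-396

Δs = 2.
Sum = 2·[(-0.5) + (-5.5) + (-16.5) + (-33.5) + (-56.5) + (-85.5)] = -396.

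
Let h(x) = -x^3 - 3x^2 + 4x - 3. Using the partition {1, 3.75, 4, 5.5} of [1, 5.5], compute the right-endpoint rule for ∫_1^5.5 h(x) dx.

Subinterval widths: 2.75, 0.25, 1.5.
Right endpoints: 3.75, 4, 5.5.
h(3.75) = -82.921875, h(4) = -99, h(5.5) = -238.125.
Sum = Σ Δx_i · h(x_i).
Sum = -609.97265625.

-609.97265625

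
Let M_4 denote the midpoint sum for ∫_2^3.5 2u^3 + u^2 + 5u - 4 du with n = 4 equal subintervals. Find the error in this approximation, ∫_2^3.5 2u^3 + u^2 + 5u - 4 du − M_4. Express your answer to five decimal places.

0.30762

Exact integral: ∫_2^3.5 f(u) du = 93.28125.
M_4 ≈ 92.9736328.
Error ≈ 93.28125 − 92.9736328 ≈ 0.30762.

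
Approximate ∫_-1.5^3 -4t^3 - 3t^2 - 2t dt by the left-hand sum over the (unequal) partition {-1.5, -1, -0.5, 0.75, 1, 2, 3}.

Subinterval widths: 0.5, 0.5, 1.25, 0.25, 1, 1.
Left endpoints: -1.5, -1, -0.5, 0.75, 1, 2.
f(-1.5) = 9.75, f(-1) = 3, f(-0.5) = 0.75, f(0.75) = -4.875, f(1) = -9, f(2) = -48.
Sum = Σ Δt_i · f(t_i).
Sum = -50.90625.

-50.90625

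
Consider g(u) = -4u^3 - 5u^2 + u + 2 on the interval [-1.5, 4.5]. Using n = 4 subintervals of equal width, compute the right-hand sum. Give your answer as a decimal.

Δu = (4.5 − (-1.5))/4 = 1.5.
Right endpoints: 0, 1.5, 3, 4.5.
g(0) = 2, g(1.5) = -21.25, g(3) = -148, g(4.5) = -459.25.
Sum = Δu · [g(0) + g(1.5) + g(3) + g(4.5)].
Sum = -939.75.

-939.75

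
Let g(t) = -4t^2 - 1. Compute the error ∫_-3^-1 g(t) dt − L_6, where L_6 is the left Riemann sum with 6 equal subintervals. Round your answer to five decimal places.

Exact integral: ∫_-3^-1 g(t) dt ≈ -36.6666667.
L_6 ≈ -42.1481481.
Error ≈ -36.6666667 − (-42.1481481) ≈ 5.48148.

5.48148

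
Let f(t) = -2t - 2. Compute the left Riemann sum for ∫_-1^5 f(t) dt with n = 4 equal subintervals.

-27

Δt = (5 − (-1))/4 = 1.5.
Left endpoints: -1, 0.5, 2, 3.5.
f(-1) = 0, f(0.5) = -3, f(2) = -6, f(3.5) = -9.
Sum = Δt · [f(-1) + f(0.5) + f(2) + f(3.5)].
Sum = -27.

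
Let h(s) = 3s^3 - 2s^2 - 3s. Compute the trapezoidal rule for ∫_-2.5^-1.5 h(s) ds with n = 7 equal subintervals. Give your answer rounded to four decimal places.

-27.7347

Δs = (-1.5 − (-2.5))/7 = 1/7.
h(-2.5) = -51.875, h(-33/14) = -118899/2744, h(-31/14) = -98053/2744, h(-29/14) = -79663/2744, h(-27/14) = -63585/2744, h(-25/14) = -49675/2744, h(-23/14) = -37789/2744, h(-1.5) = -10.125.
T_7 = (Δs/2)·[h(s_0) + 2h(s_1) + ... + 2h(s_{6}) + h(s_7)].
Sum ≈ -27.7347.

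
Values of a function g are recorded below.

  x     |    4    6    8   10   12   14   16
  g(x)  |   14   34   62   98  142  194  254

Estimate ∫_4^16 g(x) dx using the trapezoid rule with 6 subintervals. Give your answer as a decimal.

1328

Δx = 2.
T_6 = (2/2)·[14 + 2·34 + 2·62 + 2·98 + 2·142 + 2·194 + 254] = 1328.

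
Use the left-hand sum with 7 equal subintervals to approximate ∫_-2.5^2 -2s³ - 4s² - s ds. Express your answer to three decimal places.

Δs = (2 − (-2.5))/7 = 9/14.
Left endpoints: -2.5, -13/7, -17/14, -4/7, 1/14, 5/7, 19/14.
f(-2.5) = 8.75, f(-13/7) = 299/343, f(-17/14) = -1513/1372, f(-4/7) = -124/343, f(1/14) = -127/1372, f(5/7) = -1195/343, f(19/14) = -18829/1372.
Sum = Δs · [f(-2.5) + f(-13/7) + f(-17/14) + ...].
Sum ≈ -5.878.

-5.878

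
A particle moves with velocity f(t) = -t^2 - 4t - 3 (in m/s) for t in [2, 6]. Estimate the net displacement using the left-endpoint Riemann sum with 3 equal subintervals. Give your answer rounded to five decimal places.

-114.51852

Δt = (6 − 2)/3 = 4/3.
Left endpoints: 2, 10/3, 14/3.
f(2) = -15, f(10/3) = -247/9, f(14/3) = -391/9.
Sum = Δt · [f(2) + f(10/3) + f(14/3)].
Sum ≈ -114.51852.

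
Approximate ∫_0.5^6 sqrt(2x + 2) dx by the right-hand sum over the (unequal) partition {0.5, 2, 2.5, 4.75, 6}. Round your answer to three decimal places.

17.304

Subinterval widths: 1.5, 0.5, 2.25, 1.25.
Right endpoints: 2, 2.5, 4.75, 6.
f(2) ≈ 2.449, f(2.5) ≈ 2.646, f(4.75) ≈ 3.391, f(6) ≈ 3.742.
Sum = Σ Δx_i · f(x_i).
Sum ≈ 17.304.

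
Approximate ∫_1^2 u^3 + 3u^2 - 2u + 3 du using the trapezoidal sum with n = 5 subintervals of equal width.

Δu = (2 − 1)/5 = 0.2.
f(1) = 5, f(1.2) = 6.648, f(1.4) = 8.824, f(1.6) = 11.576, f(1.8) = 14.952, f(2) = 19.
T_5 = (Δu/2)·[f(u_0) + 2f(u_1) + ... + 2f(u_{4}) + f(u_5)].
Sum = 10.8.

10.8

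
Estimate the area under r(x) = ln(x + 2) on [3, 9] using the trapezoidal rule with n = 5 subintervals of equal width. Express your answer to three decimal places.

Δx = (9 − 3)/5 = 1.2.
r(3) ≈ 1.609, r(4.2) ≈ 1.825, r(5.4) ≈ 2.001, r(6.6) ≈ 2.152, r(7.8) ≈ 2.282, r(9) ≈ 2.398.
T_5 = (Δx/2)·[r(x_0) + 2r(x_1) + ... + 2r(x_{4}) + r(x_5)].
Sum ≈ 12.317.

12.317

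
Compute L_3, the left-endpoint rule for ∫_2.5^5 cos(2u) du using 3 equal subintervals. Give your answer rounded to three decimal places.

0.625

Δu = (5 − 2.5)/3 = 5/6.
Left endpoints: 2.5, 10/3, 25/6.
f(2.5) ≈ 0.284, f(10/3) ≈ 0.927, f(25/6) ≈ -0.461.
Sum = Δu · [f(2.5) + f(10/3) + f(25/6)].
Sum ≈ 0.625.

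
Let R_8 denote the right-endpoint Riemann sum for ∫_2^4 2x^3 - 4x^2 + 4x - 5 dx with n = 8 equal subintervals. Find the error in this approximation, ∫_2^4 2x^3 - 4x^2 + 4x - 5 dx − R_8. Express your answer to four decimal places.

-9.2917

Exact integral: ∫_2^4 f(x) dx ≈ 59.333333.
R_8 = 68.625.
Error ≈ 59.333333 − 68.625 ≈ -9.2917.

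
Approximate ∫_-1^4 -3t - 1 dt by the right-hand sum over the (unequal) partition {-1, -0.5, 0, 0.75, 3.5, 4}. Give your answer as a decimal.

Subinterval widths: 0.5, 0.5, 0.75, 2.75, 0.5.
Right endpoints: -0.5, 0, 0.75, 3.5, 4.
f(-0.5) = 0.5, f(0) = -1, f(0.75) = -3.25, f(3.5) = -11.5, f(4) = -13.
Sum = Σ Δt_i · f(t_i).
Sum = -40.8125.

-40.8125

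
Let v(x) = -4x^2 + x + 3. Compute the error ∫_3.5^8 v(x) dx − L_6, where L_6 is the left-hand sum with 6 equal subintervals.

Exact integral: ∫_3.5^8 v(x) dx = -586.125.
L_6 = -511.875.
Error = -586.125 − (-511.875) = -74.25.

-74.25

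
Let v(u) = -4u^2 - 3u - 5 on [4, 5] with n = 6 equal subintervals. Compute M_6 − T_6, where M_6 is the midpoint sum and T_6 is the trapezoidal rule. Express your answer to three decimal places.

M_6 ≈ -99.82407.
T_6 ≈ -99.85185.
M_6 − T_6 ≈ 0.028.

0.028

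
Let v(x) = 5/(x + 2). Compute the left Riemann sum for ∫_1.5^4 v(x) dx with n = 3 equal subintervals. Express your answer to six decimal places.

2.958466

Δx = (4 − 1.5)/3 = 5/6.
Left endpoints: 1.5, 7/3, 19/6.
v(1.5) = 10/7, v(7/3) = 15/13, v(19/6) = 30/31.
Sum = Δx · [v(1.5) + v(7/3) + v(19/6)].
Sum ≈ 2.958466.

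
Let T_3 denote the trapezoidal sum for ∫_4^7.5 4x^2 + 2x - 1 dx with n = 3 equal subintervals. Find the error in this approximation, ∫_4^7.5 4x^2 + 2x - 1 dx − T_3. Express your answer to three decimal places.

Exact integral: ∫_4^7.5 f(x) dx ≈ 513.91667.
T_3 ≈ 517.09259.
Error ≈ 513.91667 − 517.09259 ≈ -3.176.

-3.176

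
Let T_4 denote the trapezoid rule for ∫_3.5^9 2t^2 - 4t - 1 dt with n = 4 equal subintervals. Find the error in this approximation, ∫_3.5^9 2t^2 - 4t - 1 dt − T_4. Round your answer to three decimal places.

-3.466

Exact integral: ∫_3.5^9 f(t) dt ≈ 314.41667.
T_4 = 317.8828125.
Error ≈ 314.41667 − 317.8828125 ≈ -3.466.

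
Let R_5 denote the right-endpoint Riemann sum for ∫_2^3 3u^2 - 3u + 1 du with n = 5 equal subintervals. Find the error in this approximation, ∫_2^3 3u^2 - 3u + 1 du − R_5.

-1.22

Exact integral: ∫_2^3 f(u) du = 12.5.
R_5 = 13.72.
Error = 12.5 − 13.72 = -1.22.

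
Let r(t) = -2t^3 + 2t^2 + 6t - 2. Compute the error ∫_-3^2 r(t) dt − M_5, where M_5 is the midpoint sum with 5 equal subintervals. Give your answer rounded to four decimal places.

Exact integral: ∫_-3^2 r(t) dt ≈ 30.833333.
M_5 = 28.75.
Error ≈ 30.833333 − 28.75 ≈ 2.0833.

2.0833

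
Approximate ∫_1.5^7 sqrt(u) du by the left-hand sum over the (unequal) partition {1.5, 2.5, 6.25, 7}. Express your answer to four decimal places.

9.0290

Subinterval widths: 1, 3.75, 0.75.
Left endpoints: 1.5, 2.5, 6.25.
f(1.5) ≈ 1.2247, f(2.5) ≈ 1.5811, f(6.25) ≈ 2.5000.
Sum = Σ Δu_i · f(u_i).
Sum ≈ 9.0290.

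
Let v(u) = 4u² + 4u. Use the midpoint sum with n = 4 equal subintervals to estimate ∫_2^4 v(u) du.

98.5

Δu = (4 − 2)/4 = 0.5.
Midpoints: 2.25, 2.75, 3.25, 3.75.
v(2.25) = 29.25, v(2.75) = 41.25, v(3.25) = 55.25, v(3.75) = 71.25.
Sum = Δu · [v(2.25) + v(2.75) + v(3.25) + v(3.75)].
Sum = 98.5.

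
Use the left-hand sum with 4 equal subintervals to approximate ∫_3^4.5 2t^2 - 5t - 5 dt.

4.3828125

Δt = (4.5 − 3)/4 = 0.375.
Left endpoints: 3, 3.375, 3.75, 4.125.
f(3) = -2, f(3.375) = 0.90625, f(3.75) = 4.375, f(4.125) = 8.40625.
Sum = Δt · [f(3) + f(3.375) + f(3.75) + f(4.125)].
Sum = 4.3828125.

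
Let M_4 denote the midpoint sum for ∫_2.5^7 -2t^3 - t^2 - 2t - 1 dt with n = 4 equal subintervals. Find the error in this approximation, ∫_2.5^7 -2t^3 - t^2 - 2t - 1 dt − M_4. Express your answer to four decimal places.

Exact integral: ∫_2.5^7 f(t) dt = -1337.34375.
M_4 ≈ -1323.342773.
Error ≈ -1337.34375 − (-1323.342773) ≈ -14.0010.

-14.0010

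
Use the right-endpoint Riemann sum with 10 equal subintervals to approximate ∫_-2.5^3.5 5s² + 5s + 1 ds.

138.3

Δs = (3.5 − (-2.5))/10 = 0.6.
Right endpoints: -1.9, -1.3, -0.7, -0.1, 0.5, 1.1, 1.7, 2.3, 2.9, 3.5.
f(-1.9) = 9.55, f(-1.3) = 2.95, f(-0.7) = -0.05, f(-0.1) = 0.55, f(0.5) = 4.75, f(1.1) = 12.55, f(1.7) = 23.95, f(2.3) = 38.95, f(2.9) = 57.55, f(3.5) = 79.75.
Sum = Δs · [f(-1.9) + f(-1.3) + f(-0.7) + ...].
Sum = 138.3.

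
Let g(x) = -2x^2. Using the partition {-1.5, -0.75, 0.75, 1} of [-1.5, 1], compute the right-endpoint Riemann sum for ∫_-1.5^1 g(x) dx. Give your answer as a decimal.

-3.03125

Subinterval widths: 0.75, 1.5, 0.25.
Right endpoints: -0.75, 0.75, 1.
g(-0.75) = -1.125, g(0.75) = -1.125, g(1) = -2.
Sum = Σ Δx_i · g(x_i).
Sum = -3.03125.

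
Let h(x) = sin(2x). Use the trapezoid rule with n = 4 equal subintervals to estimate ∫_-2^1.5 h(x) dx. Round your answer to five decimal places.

Δx = (1.5 − (-2))/4 = 0.875.
h(-2) ≈ 0.75680, h(-1.125) ≈ -0.77807, h(-0.25) ≈ -0.47943, h(0.625) ≈ 0.94898, h(1.5) ≈ 0.14112.
T_4 = (Δx/2)·[h(x_0) + 2h(x_1) + 2h(x_2) + 2h(x_3) + h(x_4)].
Sum ≈ 0.12289.

0.12289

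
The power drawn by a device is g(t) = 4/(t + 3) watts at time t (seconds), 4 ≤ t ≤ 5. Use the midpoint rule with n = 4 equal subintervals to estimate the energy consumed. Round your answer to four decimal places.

0.5341

Δt = (5 − 4)/4 = 0.25.
Midpoints: 4.125, 4.375, 4.625, 4.875.
g(4.125) = 32/57, g(4.375) = 32/59, g(4.625) = 32/61, g(4.875) = 32/63.
Sum = Δt · [g(4.125) + g(4.375) + g(4.625) + g(4.875)].
Sum ≈ 0.5341.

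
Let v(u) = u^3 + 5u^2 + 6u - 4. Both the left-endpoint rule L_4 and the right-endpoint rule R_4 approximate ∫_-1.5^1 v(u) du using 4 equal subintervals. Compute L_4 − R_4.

-8.203125

L_4 ≈ -10.883789.
R_4 ≈ -2.680664.
L_4 − R_4 = -8.203125.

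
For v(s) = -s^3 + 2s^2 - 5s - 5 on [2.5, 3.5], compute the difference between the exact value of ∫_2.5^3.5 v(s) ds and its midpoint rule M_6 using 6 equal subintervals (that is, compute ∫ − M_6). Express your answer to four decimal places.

-0.0162

Exact integral: ∫_2.5^3.5 v(s) ds ≈ -29.583333.
M_6 ≈ -29.567130.
Error ≈ -29.583333 − (-29.567130) ≈ -0.0162.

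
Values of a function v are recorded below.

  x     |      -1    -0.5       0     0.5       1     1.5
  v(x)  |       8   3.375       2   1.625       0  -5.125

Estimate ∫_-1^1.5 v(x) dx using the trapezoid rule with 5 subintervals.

Δx = 0.5.
T_5 = (0.5/2)·[8 + 2·3.375 + 2·2 + 2·1.625 + 2·0 + (-5.125)] = 4.21875.

4.21875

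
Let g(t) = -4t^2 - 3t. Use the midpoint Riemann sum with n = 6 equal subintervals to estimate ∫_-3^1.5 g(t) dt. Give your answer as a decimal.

-29.53125

Δt = (1.5 − (-3))/6 = 0.75.
Midpoints: -2.625, -1.875, -1.125, -0.375, 0.375, 1.125.
g(-2.625) = -19.6875, g(-1.875) = -8.4375, g(-1.125) = -1.6875, g(-0.375) = 0.5625, g(0.375) = -1.6875, g(1.125) = -8.4375.
Sum = Δt · [g(-2.625) + g(-1.875) + g(-1.125) + ...].
Sum = -29.53125.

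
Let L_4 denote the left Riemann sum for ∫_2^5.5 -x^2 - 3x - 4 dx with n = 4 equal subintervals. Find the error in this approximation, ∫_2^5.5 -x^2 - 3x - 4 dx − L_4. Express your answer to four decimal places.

-15.6315

Exact integral: ∫_2^5.5 f(x) dx ≈ -106.166667.
L_4 = -90.53515625.
Error ≈ -106.166667 − (-90.53515625) ≈ -15.6315.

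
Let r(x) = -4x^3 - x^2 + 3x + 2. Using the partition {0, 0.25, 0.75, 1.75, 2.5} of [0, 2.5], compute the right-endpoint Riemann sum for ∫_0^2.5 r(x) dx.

-60.03125

Subinterval widths: 0.25, 0.5, 1, 0.75.
Right endpoints: 0.25, 0.75, 1.75, 2.5.
r(0.25) = 2.625, r(0.75) = 2, r(1.75) = -17.25, r(2.5) = -59.25.
Sum = Σ Δx_i · r(x_i).
Sum = -60.03125.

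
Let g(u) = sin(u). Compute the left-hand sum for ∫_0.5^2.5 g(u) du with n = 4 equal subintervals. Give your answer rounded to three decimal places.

Δu = (2.5 − 0.5)/4 = 0.5.
Left endpoints: 0.5, 1, 1.5, 2.
g(0.5) ≈ 0.479, g(1) ≈ 0.841, g(1.5) ≈ 0.997, g(2) ≈ 0.909.
Sum = Δu · [g(0.5) + g(1) + g(1.5) + g(2)].
Sum ≈ 1.614.

1.614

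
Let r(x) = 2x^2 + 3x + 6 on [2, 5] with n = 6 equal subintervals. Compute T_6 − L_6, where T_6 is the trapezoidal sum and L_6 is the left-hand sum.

T_6 = 127.75.
L_6 = 115.
T_6 − L_6 = 12.75.

12.75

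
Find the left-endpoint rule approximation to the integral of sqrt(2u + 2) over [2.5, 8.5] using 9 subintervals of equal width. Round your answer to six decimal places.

20.856395

Δu = (8.5 − 2.5)/9 = 2/3.
Left endpoints: 2.5, 19/6, 23/6, 4.5, 31/6, 35/6, 6.5, 43/6, 47/6.
f(2.5) ≈ 2.645751, f(19/6) ≈ 2.886751, f(23/6) ≈ 3.109126, f(4.5) ≈ 3.316625, f(31/6) ≈ 3.511885, f(35/6) ≈ 3.696846, f(6.5) ≈ 3.872983, f(43/6) ≈ 4.041452, f(47/6) ≈ 4.203173.
Sum = Δu · [f(2.5) + f(19/6) + f(23/6) + ...].
Sum ≈ 20.856395.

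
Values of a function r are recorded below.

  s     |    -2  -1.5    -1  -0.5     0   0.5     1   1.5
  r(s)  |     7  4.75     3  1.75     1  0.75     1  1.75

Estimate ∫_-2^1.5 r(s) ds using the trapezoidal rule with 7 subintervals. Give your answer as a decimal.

8.3125

Δs = 0.5.
T_7 = (0.5/2)·[7 + 2·4.75 + 2·3 + 2·1.75 + 2·1 + 2·0.75 + 2·1 + 1.75] = 8.3125.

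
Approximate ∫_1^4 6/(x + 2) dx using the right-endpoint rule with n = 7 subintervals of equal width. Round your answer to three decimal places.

Δx = (4 − 1)/7 = 3/7.
Right endpoints: 10/7, 13/7, 16/7, 19/7, 22/7, 25/7, 4.
f(10/7) = 1.75, f(13/7) = 14/9, f(16/7) = 1.4, f(19/7) = 14/11, f(22/7) = 7/6, f(25/7) = 14/13, f(4) = 1.
Sum = Δx · [f(10/7) + f(13/7) + f(16/7) + ...].
Sum ≈ 3.952.

3.952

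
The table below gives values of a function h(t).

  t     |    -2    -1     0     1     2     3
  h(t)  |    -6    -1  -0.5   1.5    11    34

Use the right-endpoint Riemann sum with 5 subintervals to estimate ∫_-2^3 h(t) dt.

Δt = 1.
Sum = 1·[(-1) + (-0.5) + 1.5 + 11 + 34] = 45.

45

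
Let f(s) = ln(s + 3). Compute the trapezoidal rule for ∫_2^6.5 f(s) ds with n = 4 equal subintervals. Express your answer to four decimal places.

8.8301

Δs = (6.5 − 2)/4 = 1.125.
f(2) ≈ 1.6094, f(3.125) ≈ 1.8124, f(4.25) ≈ 1.9810, f(5.375) ≈ 2.1253, f(6.5) ≈ 2.2513.
T_4 = (Δs/2)·[f(s_0) + 2f(s_1) + 2f(s_2) + 2f(s_3) + f(s_4)].
Sum ≈ 8.8301.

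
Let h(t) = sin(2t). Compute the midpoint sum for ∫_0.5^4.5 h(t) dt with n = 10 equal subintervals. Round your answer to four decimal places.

Δt = (4.5 − 0.5)/10 = 0.4.
Midpoints: 0.7, 1.1, 1.5, 1.9, 2.3, 2.7, 3.1, 3.5, 3.9, 4.3.
h(0.7) ≈ 0.9854, h(1.1) ≈ 0.8085, h(1.5) ≈ 0.1411, h(1.9) ≈ -0.6119, h(2.3) ≈ -0.9937, h(2.7) ≈ -0.7728, h(3.1) ≈ -0.0831, h(3.5) ≈ 0.6570, h(3.9) ≈ 0.9985, h(4.3) ≈ 0.7344.
Sum = Δt · [h(0.7) + h(1.1) + h(1.5) + ...].
Sum ≈ 0.7454.

0.7454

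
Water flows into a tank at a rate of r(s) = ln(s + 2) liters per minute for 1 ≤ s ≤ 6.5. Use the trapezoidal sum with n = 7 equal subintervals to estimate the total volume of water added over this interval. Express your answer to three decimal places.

9.384

Δs = (6.5 − 1)/7 = 11/14.
r(1) ≈ 1.099, r(25/14) ≈ 1.331, r(18/7) ≈ 1.520, r(47/14) ≈ 1.678, r(29/7) ≈ 1.815, r(69/14) ≈ 1.936, r(40/7) ≈ 2.043, r(6.5) ≈ 2.140.
T_7 = (Δs/2)·[r(s_0) + 2r(s_1) + ... + 2r(s_{6}) + r(s_7)].
Sum ≈ 9.384.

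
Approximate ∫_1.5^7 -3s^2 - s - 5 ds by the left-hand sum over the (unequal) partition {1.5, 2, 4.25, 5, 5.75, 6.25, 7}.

-312

Subinterval widths: 0.5, 2.25, 0.75, 0.75, 0.5, 0.75.
Left endpoints: 1.5, 2, 4.25, 5, 5.75, 6.25.
f(1.5) = -13.25, f(2) = -19, f(4.25) = -63.4375, f(5) = -85, f(5.75) = -109.9375, f(6.25) = -128.4375.
Sum = Σ Δs_i · f(s_i).
Sum = -312.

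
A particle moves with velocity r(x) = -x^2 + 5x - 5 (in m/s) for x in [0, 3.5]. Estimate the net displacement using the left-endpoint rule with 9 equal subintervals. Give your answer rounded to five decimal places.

Δx = (3.5 − 0)/9 = 7/18.
Left endpoints: 0, 7/18, 7/9, 7/6, 14/9, 35/18, 7/3, 49/18, 28/9.
r(0) = -5, r(7/18) = -1039/324, r(7/9) = -139/81, r(7/6) = -19/36, r(14/9) = 29/81, r(35/18) = 305/324, r(7/3) = 11/9, r(49/18) = 389/324, r(28/9) = 71/81.
Sum = Δx · [r(0) + r(7/18) + r(7/9) + ...].
Sum ≈ -2.27572.

-2.27572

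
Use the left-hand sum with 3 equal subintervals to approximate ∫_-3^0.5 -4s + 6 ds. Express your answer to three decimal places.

Δs = (0.5 − (-3))/3 = 7/6.
Left endpoints: -3, -11/6, -2/3.
f(-3) = 18, f(-11/6) = 40/3, f(-2/3) = 26/3.
Sum = Δs · [f(-3) + f(-11/6) + f(-2/3)].
Sum ≈ 46.667.

46.667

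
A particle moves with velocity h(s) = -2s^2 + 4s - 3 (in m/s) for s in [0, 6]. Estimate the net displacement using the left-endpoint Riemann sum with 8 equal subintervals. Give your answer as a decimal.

-73.125

Δs = (6 − 0)/8 = 0.75.
Left endpoints: 0, 0.75, 1.5, 2.25, 3, 3.75, 4.5, 5.25.
h(0) = -3, h(0.75) = -1.125, h(1.5) = -1.5, h(2.25) = -4.125, h(3) = -9, h(3.75) = -16.125, h(4.5) = -25.5, h(5.25) = -37.125.
Sum = Δs · [h(0) + h(0.75) + h(1.5) + ...].
Sum = -73.125.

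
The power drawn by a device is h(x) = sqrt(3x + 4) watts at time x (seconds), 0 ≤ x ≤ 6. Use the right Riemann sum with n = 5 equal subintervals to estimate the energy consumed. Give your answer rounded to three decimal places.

Δx = (6 − 0)/5 = 1.2.
Right endpoints: 1.2, 2.4, 3.6, 4.8, 6.
h(1.2) ≈ 2.757, h(2.4) ≈ 3.347, h(3.6) ≈ 3.847, h(4.8) ≈ 4.290, h(6) ≈ 4.690.
Sum = Δx · [h(1.2) + h(2.4) + h(3.6) + h(4.8) + h(6)].
Sum ≈ 22.717.

22.717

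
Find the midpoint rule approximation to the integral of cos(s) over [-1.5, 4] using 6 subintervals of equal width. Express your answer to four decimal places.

Δs = (4 − (-1.5))/6 = 11/12.
Midpoints: -25/24, -0.125, 19/24, 41/24, 2.625, 85/24.
f(-25/24) ≈ 0.5048, f(-0.125) ≈ 0.9922, f(19/24) ≈ 0.7027, f(41/24) ≈ -0.1371, f(2.625) ≈ -0.8695, f(85/24) ≈ -0.9210.
Sum = Δs · [f(-25/24) + f(-0.125) + f(19/24) + ...].
Sum ≈ 0.2493.

0.2493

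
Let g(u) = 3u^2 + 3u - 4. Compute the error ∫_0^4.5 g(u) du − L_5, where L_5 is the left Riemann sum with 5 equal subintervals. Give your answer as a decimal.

Exact integral: ∫_0^4.5 g(u) du = 103.5.
L_5 = 71.91.
Error = 103.5 − 71.91 = 31.59.

31.59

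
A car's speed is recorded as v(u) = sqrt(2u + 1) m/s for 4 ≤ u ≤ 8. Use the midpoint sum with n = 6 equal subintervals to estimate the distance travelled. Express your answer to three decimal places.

Δu = (8 − 4)/6 = 2/3.
Midpoints: 13/3, 5, 17/3, 19/3, 7, 23/3.
v(13/3) ≈ 3.109, v(5) ≈ 3.317, v(17/3) ≈ 3.512, v(19/3) ≈ 3.697, v(7) ≈ 3.873, v(23/3) ≈ 4.041.
Sum = Δu · [v(13/3) + v(5) + v(17/3) + ...].
Sum ≈ 14.366.

14.366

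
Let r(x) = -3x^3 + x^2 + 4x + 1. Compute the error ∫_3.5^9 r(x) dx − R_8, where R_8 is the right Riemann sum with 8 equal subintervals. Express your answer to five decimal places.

Exact integral: ∫_3.5^9 r(x) dx ≈ -4436.4947917.
R_8 ≈ -5136.8039551.
Error ≈ -4436.4947917 − (-5136.8039551) ≈ 700.30916.

700.30916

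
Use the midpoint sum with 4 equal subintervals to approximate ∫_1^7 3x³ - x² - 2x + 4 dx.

1622.625

Δx = (7 − 1)/4 = 1.5.
Midpoints: 1.75, 3.25, 4.75, 6.25.
f(1.75) = 13.515625, f(3.25) = 89.921875, f(4.75) = 293.453125, f(6.25) = 684.859375.
Sum = Δx · [f(1.75) + f(3.25) + f(4.75) + f(6.25)].
Sum = 1622.625.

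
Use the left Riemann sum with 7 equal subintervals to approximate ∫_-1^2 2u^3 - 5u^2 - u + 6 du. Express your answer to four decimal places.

Δu = (2 − (-1))/7 = 3/7.
Left endpoints: -1, -4/7, -1/7, 2/7, 5/7, 8/7, 11/7.
f(-1) = 0, f(-4/7) = 1566/343, f(-1/7) = 2070/343, f(2/7) = 1836/343, f(5/7) = 1188/343, f(8/7) = 450/343, f(11/7) = -54/343.
Sum = Δu · [f(-1) + f(-4/7) + f(-1/7) + ...].
Sum ≈ 8.8163.

8.8163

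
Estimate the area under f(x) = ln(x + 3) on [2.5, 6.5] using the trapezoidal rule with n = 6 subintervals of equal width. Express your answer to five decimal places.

Δx = (6.5 − 2.5)/6 = 2/3.
f(2.5) ≈ 1.70475, f(19/6) ≈ 1.81916, f(23/6) ≈ 1.92181, f(4.5) ≈ 2.01490, f(31/6) ≈ 2.10006, f(35/6) ≈ 2.17853, f(6.5) ≈ 2.25129.
T_6 = (Δx/2)·[f(x_0) + 2f(x_1) + ... + 2f(x_{5}) + f(x_6)].
Sum ≈ 8.00832.

8.00832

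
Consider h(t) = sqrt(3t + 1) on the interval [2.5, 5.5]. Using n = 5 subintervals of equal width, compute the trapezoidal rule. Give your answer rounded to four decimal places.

Δt = (5.5 − 2.5)/5 = 0.6.
h(2.5) ≈ 2.9155, h(3.1) ≈ 3.2094, h(3.7) ≈ 3.4785, h(4.3) ≈ 3.7283, h(4.9) ≈ 3.9623, h(5.5) ≈ 4.1833.
T_5 = (Δt/2)·[h(t_0) + 2h(t_1) + ... + 2h(t_{4}) + h(t_5)].
Sum ≈ 10.7567.

10.7567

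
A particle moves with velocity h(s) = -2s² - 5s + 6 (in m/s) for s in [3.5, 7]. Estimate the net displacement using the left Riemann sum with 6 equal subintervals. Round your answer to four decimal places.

-244.8137

Δs = (7 − 3.5)/6 = 7/12.
Left endpoints: 3.5, 49/12, 14/3, 5.25, 35/6, 77/12.
h(3.5) = -36, h(49/12) = -3439/72, h(14/3) = -548/9, h(5.25) = -75.375, h(35/6) = -821/9, h(77/12) = -7807/72.
Sum = Δs · [h(3.5) + h(49/12) + h(14/3) + ...].
Sum ≈ -244.8137.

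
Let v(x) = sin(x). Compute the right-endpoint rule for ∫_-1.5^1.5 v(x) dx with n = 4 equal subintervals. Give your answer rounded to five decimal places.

0.74812

Δx = (1.5 − (-1.5))/4 = 0.75.
Right endpoints: -0.75, 0, 0.75, 1.5.
v(-0.75) ≈ -0.68164, v(0) ≈ 0.00000, v(0.75) ≈ 0.68164, v(1.5) ≈ 0.99749.
Sum = Δx · [v(-0.75) + v(0) + v(0.75) + v(1.5)].
Sum ≈ 0.74812.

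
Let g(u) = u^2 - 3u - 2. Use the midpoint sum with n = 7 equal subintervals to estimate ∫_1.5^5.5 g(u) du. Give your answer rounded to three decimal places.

Δu = (5.5 − 1.5)/7 = 4/7.
Midpoints: 25/14, 33/14, 41/14, 3.5, 57/14, 65/14, 73/14.
g(25/14) = -817/196, g(33/14) = -689/196, g(41/14) = -433/196, g(3.5) = -0.25, g(57/14) = 463/196, g(65/14) = 1103/196, g(73/14) = 1871/196.
Sum = Δu · [g(25/14) + g(33/14) + g(41/14) + ...].
Sum ≈ 4.224.

4.224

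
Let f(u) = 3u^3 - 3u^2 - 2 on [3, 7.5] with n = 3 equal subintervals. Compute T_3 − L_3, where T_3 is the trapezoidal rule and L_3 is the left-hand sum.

782.15625

T_3 = 1983.09375.
L_3 = 1200.9375.
T_3 − L_3 = 782.15625.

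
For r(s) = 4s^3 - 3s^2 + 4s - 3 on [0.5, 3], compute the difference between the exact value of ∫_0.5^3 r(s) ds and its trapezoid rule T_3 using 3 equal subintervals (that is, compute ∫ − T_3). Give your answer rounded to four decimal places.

-5.2083

Exact integral: ∫_0.5^3 r(s) ds = 64.0625.
T_3 ≈ 69.270833.
Error ≈ 64.0625 − 69.270833 ≈ -5.2083.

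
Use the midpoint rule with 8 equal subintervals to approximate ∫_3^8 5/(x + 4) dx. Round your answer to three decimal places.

2.694

Δx = (8 − 3)/8 = 0.625.
Midpoints: 3.3125, 3.9375, 4.5625, 5.1875, 5.8125, 6.4375, 7.0625, 7.6875.
f(3.3125) = 80/117, f(3.9375) = 80/127, f(4.5625) = 80/137, f(5.1875) = 80/147, f(5.8125) = 80/157, f(6.4375) = 80/167, f(7.0625) = 80/177, f(7.6875) = 80/187.
Sum = Δx · [f(3.3125) + f(3.9375) + f(4.5625) + ...].
Sum ≈ 2.694.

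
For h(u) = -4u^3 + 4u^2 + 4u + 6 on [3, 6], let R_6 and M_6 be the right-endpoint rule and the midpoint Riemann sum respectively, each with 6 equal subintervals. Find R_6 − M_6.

-168.375

R_6 = -1056.25.
M_6 = -887.875.
R_6 − M_6 = -168.375.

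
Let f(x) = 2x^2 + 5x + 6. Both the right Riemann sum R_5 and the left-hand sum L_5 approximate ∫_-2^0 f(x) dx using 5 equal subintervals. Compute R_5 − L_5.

R_5 = 7.84.
L_5 = 7.04.
R_5 − L_5 = 0.8.

0.8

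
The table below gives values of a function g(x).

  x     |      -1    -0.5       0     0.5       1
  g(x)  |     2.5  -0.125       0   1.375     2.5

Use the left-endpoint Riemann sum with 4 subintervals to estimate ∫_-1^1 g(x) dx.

Δx = 0.5.
Sum = 0.5·[2.5 + (-0.125) + 0 + 1.375] = 1.875.

1.875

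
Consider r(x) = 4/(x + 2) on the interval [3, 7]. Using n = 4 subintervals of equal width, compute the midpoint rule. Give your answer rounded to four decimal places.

2.3466

Δx = (7 − 3)/4 = 1.
Midpoints: 3.5, 4.5, 5.5, 6.5.
r(3.5) = 8/11, r(4.5) = 8/13, r(5.5) = 8/15, r(6.5) = 8/17.
Sum = Δx · [r(3.5) + r(4.5) + r(5.5) + r(6.5)].
Sum ≈ 2.3466.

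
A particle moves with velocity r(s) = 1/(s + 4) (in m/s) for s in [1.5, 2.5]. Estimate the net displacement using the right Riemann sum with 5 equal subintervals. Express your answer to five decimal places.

Δs = (2.5 − 1.5)/5 = 0.2.
Right endpoints: 1.7, 1.9, 2.1, 2.3, 2.5.
r(1.7) = 10/57, r(1.9) = 10/59, r(2.1) = 10/61, r(2.3) = 10/63, r(2.5) = 2/13.
Sum = Δs · [r(1.7) + r(1.9) + r(2.1) + r(2.3) + r(2.5)].
Sum ≈ 0.16429.

0.16429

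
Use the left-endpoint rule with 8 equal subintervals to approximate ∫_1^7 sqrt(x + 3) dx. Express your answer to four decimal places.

Δx = (7 − 1)/8 = 0.75.
Left endpoints: 1, 1.75, 2.5, 3.25, 4, 4.75, 5.5, 6.25.
f(1) ≈ 2.0000, f(1.75) ≈ 2.1794, f(2.5) ≈ 2.3452, f(3.25) ≈ 2.5000, f(4) ≈ 2.6458, f(4.75) ≈ 2.7839, f(5.5) ≈ 2.9155, f(6.25) ≈ 3.0414.
Sum = Δx · [f(1) + f(1.75) + f(2.5) + ...].
Sum ≈ 15.3084.

15.3084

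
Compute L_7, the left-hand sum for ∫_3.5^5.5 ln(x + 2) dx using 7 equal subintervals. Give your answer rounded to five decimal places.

Δx = (5.5 − 3.5)/7 = 2/7.
Left endpoints: 3.5, 53/14, 57/14, 61/14, 65/14, 69/14, 73/14.
f(3.5) ≈ 1.70475, f(53/14) ≈ 1.75539, f(57/14) ≈ 1.80359, f(61/14) ≈ 1.84958, f(65/14) ≈ 1.89354, f(69/14) ≈ 1.93565, f(73/14) ≈ 1.97606.
Sum = Δx · [f(3.5) + f(53/14) + f(57/14) + ...].
Sum ≈ 3.69102.

3.69102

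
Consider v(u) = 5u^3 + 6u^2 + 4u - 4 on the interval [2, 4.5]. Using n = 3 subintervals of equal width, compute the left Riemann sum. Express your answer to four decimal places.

479.2014

Δu = (4.5 − 2)/3 = 5/6.
Left endpoints: 2, 17/6, 11/3.
v(2) = 68, v(17/6) = 36553/216, v(11/3) = 9121/27.
Sum = Δu · [v(2) + v(17/6) + v(11/3)].
Sum ≈ 479.2014.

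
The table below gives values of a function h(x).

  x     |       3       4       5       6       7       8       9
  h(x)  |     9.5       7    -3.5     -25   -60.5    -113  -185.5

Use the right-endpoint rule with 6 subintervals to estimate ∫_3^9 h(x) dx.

-380.5

Δx = 1.
Sum = 1·[7 + (-3.5) + (-25) + (-60.5) + (-113) + (-185.5)] = -380.5.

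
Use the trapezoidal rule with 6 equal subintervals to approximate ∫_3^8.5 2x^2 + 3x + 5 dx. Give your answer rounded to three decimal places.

515.332

Δx = (8.5 − 3)/6 = 11/12.
f(3) = 32, f(47/12) = 3415/72, f(29/6) = 596/9, f(5.75) = 88.375, f(20/3) = 1025/9, f(91/12) = 10279/72, f(8.5) = 175.
T_6 = (Δx/2)·[f(x_0) + 2f(x_1) + ... + 2f(x_{5}) + f(x_6)].
Sum ≈ 515.332.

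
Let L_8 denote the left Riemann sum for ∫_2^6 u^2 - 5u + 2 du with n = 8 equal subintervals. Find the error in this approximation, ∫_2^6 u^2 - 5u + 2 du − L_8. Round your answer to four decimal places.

Exact integral: ∫_2^6 f(u) du ≈ -2.666667.
L_8 = -5.5.
Error ≈ -2.666667 − (-5.5) ≈ 2.8333.

2.8333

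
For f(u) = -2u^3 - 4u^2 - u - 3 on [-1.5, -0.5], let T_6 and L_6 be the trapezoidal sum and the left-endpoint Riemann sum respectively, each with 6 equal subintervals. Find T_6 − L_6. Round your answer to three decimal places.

T_6 ≈ -3.82407.
L_6 ≈ -3.86574.
T_6 − L_6 ≈ 0.042.

0.042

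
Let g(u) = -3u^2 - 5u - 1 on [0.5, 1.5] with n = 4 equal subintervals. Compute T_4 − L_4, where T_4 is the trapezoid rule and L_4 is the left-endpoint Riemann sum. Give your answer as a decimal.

-1.375

T_4 = -9.28125.
L_4 = -7.90625.
T_4 − L_4 = -1.375.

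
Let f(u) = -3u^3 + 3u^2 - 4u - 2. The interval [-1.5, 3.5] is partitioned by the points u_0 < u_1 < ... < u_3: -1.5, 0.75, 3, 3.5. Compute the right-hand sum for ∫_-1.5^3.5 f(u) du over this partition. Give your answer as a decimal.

-217.23828125

Subinterval widths: 2.25, 2.25, 0.5.
Right endpoints: 0.75, 3, 3.5.
f(0.75) = -4.578125, f(3) = -68, f(3.5) = -107.875.
Sum = Σ Δu_i · f(u_i).
Sum = -217.23828125.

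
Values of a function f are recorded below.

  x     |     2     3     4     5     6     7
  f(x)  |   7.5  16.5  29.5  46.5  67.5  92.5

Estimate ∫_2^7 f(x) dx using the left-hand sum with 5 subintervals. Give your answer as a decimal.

Δx = 1.
Sum = 1·[7.5 + 16.5 + 29.5 + 46.5 + 67.5] = 167.5.

167.5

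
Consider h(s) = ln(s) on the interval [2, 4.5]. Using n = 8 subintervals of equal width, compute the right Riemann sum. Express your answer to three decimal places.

Δs = (4.5 − 2)/8 = 0.3125.
Right endpoints: 2.3125, 2.625, 2.9375, 3.25, 3.5625, 3.875, 4.1875, 4.5.
h(2.3125) ≈ 0.838, h(2.625) ≈ 0.965, h(2.9375) ≈ 1.078, h(3.25) ≈ 1.179, h(3.5625) ≈ 1.270, h(3.875) ≈ 1.355, h(4.1875) ≈ 1.432, h(4.5) ≈ 1.504.
Sum = Δs · [h(2.3125) + h(2.625) + h(2.9375) + ...].
Sum ≈ 3.007.

3.007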